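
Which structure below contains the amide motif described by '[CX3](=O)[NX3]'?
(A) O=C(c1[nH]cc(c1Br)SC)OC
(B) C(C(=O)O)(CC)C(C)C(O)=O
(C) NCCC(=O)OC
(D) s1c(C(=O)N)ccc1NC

D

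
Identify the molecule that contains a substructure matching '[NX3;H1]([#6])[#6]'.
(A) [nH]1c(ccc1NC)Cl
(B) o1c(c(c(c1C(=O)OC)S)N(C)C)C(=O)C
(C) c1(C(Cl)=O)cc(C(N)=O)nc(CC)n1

A

[NX3;H1]([#6])[#6] describes a trivalent nitrogen with one H, bonded to two carbons (a secondary amine).
(A) contains an N-methylamino group (-NHCH3), which satisfies every atom and bond constraint.
(B) has a dimethylamino group (-N(CH3)2) but the nitrogen has H0, not H1.
(C) has a primary amide (-C(=O)NH2) but the -C(=O)NH2 nitrogen has H2, not H1.
So the answer is (A).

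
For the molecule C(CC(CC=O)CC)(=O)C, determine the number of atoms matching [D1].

4

The query [D1] means: atom with exactly one heavy-atom neighbour (degree 1).
Check the 10 heavy atoms by environment: 4× C (D2) → no; 2× C (D3) → no; 2× O (D1) → match; 2× C (D1) → match.
Summing the matching environments: 2 + 2 = 4 matching atoms.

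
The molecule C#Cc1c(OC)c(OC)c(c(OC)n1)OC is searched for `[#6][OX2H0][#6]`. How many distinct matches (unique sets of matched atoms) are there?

4

[#6][OX2H0][#6] is the SMARTS for an ether: an aliphatic oxygen bridging two carbons with no H on the oxygen.
The molecule carries 4 separate instances of a methoxy ether (-OCH3) meeting every constraint; each maps to a distinct set of atoms, giving 4 matches.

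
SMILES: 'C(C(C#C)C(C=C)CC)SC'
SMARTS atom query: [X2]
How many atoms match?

3

Check the 11 heavy atoms by environment: 6× C (X4) → no; 1× S (X2) → match; 2× C (X2) → match; 2× C (X3) → no.
Summing the matching environments: 1 + 2 = 3 matching atoms.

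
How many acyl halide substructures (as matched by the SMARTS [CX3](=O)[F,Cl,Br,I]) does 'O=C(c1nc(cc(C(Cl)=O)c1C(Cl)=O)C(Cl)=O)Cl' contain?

[CX3](=O)[F,Cl,Br,I] is the SMARTS for an acyl halide: a carbonyl carbon bonded to a halogen.
The molecule carries 4 separate instances of an acyl chloride (-C(=O)Cl) meeting every constraint; each maps to a distinct set of atoms, giving 4 matches.

4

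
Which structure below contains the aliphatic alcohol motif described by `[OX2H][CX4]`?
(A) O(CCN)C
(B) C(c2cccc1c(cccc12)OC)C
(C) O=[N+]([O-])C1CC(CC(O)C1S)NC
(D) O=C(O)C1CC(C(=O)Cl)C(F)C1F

[OX2H][CX4] describes a hydroxyl oxygen bound to an sp3 (X4) carbon (an aliphatic alcohol).
(A) has a methoxy ether (-OCH3) but the oxygen has H0 (ether), not H1.
(B) has a methoxy ether (-OCH3) but the oxygen has H0 (ether), not H1.
(C) contains a hydroxyl group (-OH), which satisfies every atom and bond constraint.
(D) has a carboxylic acid group (-C(=O)OH) but the -OH is on a CX3 carbonyl carbon, not a CX4 carbon.
So the answer is (C).

C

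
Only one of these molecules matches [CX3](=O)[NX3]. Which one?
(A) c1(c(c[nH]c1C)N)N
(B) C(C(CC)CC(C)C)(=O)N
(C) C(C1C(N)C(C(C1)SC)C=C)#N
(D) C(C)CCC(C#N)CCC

B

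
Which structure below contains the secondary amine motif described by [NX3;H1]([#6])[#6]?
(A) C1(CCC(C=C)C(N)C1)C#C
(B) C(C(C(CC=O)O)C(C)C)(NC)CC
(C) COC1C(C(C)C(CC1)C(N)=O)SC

[NX3;H1]([#6])[#6] describes a trivalent nitrogen with one H, bonded to two carbons (a secondary amine).
(A) has a primary amino group (-NH2) but the nitrogen has H2 and only one carbon neighbour.
(B) contains an N-methylamino group (-NHCH3), which satisfies every atom and bond constraint.
(C) has a primary amide (-C(=O)NH2) but the -C(=O)NH2 nitrogen has H2, not H1.
So the answer is (B).

B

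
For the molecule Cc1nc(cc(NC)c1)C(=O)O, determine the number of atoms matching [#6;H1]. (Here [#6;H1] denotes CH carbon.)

2

The query [#6;H1] means: any carbon bearing exactly one hydrogen.
Check the 12 heavy atoms by environment: 1× n (aromatic, H0) → no; 3× c (aromatic, H0) → no; 2× c (aromatic, H1) → match; 1× C (H0) → no; 1× O (H0) → no; 1× O (H1) → no; 1× N (H1) → no; 2× C (H3) → no.
That gives 2 matching atoms.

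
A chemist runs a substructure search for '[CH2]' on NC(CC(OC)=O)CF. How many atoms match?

The query [CH2] means: aliphatic carbon with exactly two hydrogens.
Check the 9 heavy atoms by environment: 2× C (H2) → match; 1× C (H1) → no; 1× F (H0) → no; 1× N (H2) → no; 1× C (H0) → no; 2× O (H0) → no; 1× C (H3) → no.
That gives 2 matching atoms.

2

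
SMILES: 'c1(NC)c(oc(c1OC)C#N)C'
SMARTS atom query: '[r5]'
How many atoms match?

5

The query [r5] means: r5 matches atoms in a five-membered ring.
Check the 12 heavy atoms by environment: 1× o (aromatic, in 5-ring) → match; 4× c (aromatic, in 5-ring) → match; 4× C (acyclic) → no; 2× N (acyclic) → no; 1× O (acyclic) → no.
Summing the matching environments: 1 + 4 = 5 matching atoms.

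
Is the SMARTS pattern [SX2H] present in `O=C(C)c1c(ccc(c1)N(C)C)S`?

The pattern [SX2H] describes an aliphatic sulfur with two connections, one being H — a thiol.
The molecule carries a thiol (-SH), whose atoms satisfy every constraint of the query, so the pattern matches.

Yes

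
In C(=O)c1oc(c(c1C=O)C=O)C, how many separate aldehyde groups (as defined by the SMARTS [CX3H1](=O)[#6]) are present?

[CX3H1](=O)[#6] is the SMARTS for an aldehyde: an sp2 carbon with one H, double-bonded to O and single-bonded to carbon.
The molecule carries 3 separate instances of an aldehyde (-CHO) meeting every constraint; each maps to a distinct set of atoms, giving 3 matches.

3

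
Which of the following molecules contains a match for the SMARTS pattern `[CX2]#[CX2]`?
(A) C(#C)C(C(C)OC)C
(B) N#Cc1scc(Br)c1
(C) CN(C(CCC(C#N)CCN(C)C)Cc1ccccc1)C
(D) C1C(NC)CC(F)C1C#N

[CX2]#[CX2] describes a carbon-carbon triple bond (an alkyne).
(A) contains an ethynyl group (-C#CH), which satisfies every atom and bond constraint.
(B) has a nitrile (-C#N) but the triple bond is C#N, not C#C.
(C) has a nitrile (-C#N) but the triple bond is C#N, not C#C.
(D) has a nitrile (-C#N) but the triple bond is C#N, not C#C.
So the answer is (A).

A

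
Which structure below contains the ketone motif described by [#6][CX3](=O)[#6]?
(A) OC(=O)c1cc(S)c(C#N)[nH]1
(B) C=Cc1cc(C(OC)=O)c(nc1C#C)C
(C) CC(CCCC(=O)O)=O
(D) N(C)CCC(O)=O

C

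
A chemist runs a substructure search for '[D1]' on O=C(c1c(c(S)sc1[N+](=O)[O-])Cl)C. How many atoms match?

6

The query [D1] means: atom with exactly one heavy-atom neighbour (degree 1).
Check the 13 heavy atoms by environment: 1× s (aromatic, D2) → no; 4× c (aromatic, D3) → no; 1× N (charge +1, D3) → no; 1× O (charge -1, D1) → match; 2× O (D1) → match; 1× S (D1) → match; 1× Cl (D1) → match; 1× C (D3) → no; 1× C (D1) → match.
Summing the matching environments: 1 + 2 + 1 + 1 + 1 = 6 matching atoms.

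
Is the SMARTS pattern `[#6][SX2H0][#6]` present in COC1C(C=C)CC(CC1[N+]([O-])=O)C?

The pattern [#6][SX2H0][#6] describes an aliphatic sulfur bridging two carbons with no H on the sulfur — a thioether.
The closest candidate here is a methoxy ether (-OCH3), but the bridging atom is O, not S. No other fragment satisfies the full query, so there is no match.

No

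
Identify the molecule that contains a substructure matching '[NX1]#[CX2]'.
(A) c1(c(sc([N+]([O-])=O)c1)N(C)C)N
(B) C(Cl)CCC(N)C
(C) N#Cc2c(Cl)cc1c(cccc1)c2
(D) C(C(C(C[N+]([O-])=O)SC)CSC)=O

C

[NX1]#[CX2] describes a nitrogen triple-bonded to a two-connected carbon (a nitrile).
(A) has a primary amino group (-NH2) but the nitrogen is NX3 (three connections), not NX1 triple-bonded.
(B) has a primary amino group (-NH2) but the nitrogen is NX3 (three connections), not NX1 triple-bonded.
(C) contains a nitrile (-C#N), which satisfies every atom and bond constraint.
(D) has a nitro group (-[N+](=O)[O-]) but there is no C#N triple bond.
So the answer is (C).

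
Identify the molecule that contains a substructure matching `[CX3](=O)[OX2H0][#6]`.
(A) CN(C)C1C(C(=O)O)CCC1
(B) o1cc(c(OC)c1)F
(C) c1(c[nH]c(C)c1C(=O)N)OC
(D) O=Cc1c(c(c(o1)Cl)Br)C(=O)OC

[CX3](=O)[OX2H0][#6] describes a carbonyl carbon bonded to an oxygen that is itself bonded to carbon (no H on that O) (an ester).
(A) has a carboxylic acid group (-C(=O)OH) but the singly-bonded O carries H (OX2H1, not H0).
(B) has a methoxy ether (-OCH3) but the ether oxygen is not adjacent to a C=O carbon.
(C) has a methoxy ether (-OCH3) but the ether oxygen is not adjacent to a C=O carbon.
(D) contains a methyl-ester group (-C(=O)OCH3), which satisfies every atom and bond constraint.
So the answer is (D).

D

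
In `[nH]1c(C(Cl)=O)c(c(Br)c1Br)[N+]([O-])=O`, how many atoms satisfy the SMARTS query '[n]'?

Check the 13 heavy atoms by environment: 1× n (aromatic) → match; 4× c (aromatic) → no; 2× Br → no; 1× C → no; 2× O → no; 1× Cl → no; 1× N (charge +1) → no; 1× O (charge -1) → no.
That gives 1 matching atom.

1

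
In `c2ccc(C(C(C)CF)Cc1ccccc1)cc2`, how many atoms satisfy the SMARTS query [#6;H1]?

12

The query [#6;H1] means: any carbon bearing exactly one hydrogen.
Check the 18 heavy atoms by environment: 2× C (H2) → no; 2× C (H1) → match; 1× C (H3) → no; 2× c (aromatic, H0) → no; 10× c (aromatic, H1) → match; 1× F (H0) → no.
Summing the matching environments: 2 + 10 = 12 matching atoms.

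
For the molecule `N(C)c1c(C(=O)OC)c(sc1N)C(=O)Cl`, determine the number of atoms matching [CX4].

2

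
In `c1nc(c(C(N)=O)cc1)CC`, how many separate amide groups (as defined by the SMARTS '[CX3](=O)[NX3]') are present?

1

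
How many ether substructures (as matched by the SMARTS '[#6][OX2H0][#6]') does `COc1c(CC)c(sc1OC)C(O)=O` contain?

[#6][OX2H0][#6] is the SMARTS for an ether: an aliphatic oxygen bridging two carbons with no H on the oxygen.
The molecule carries 2 separate instances of a methoxy ether (-OCH3) meeting every constraint; each maps to a distinct set of atoms, giving 2 matches.

2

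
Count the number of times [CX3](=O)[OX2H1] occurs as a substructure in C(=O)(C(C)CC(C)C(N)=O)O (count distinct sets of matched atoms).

[CX3](=O)[OX2H1] is the SMARTS for a carboxylic acid: an sp2 carbon double-bonded to O and single-bonded to an -OH oxygen.
Exactly one fragment in the molecule meets all constraints, giving 1 match.

1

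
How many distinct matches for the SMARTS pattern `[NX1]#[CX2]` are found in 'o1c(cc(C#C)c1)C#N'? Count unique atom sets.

[NX1]#[CX2] is the SMARTS for a nitrile: a nitrogen triple-bonded to a two-connected carbon.
Exactly one fragment in the molecule meets all constraints, giving 1 match.

1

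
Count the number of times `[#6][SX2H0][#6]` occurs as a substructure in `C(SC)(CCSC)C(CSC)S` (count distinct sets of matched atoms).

3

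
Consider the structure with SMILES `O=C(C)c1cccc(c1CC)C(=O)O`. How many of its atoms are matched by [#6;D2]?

4

The query [#6;D2] means: any carbon bonded to exactly two heavy atoms.
Check the 14 heavy atoms by environment: 3× c (aromatic, D2) → match; 3× c (aromatic, D3) → no; 2× C (D3) → no; 3× O (D1) → no; 2× C (D1) → no; 1× C (D2) → match.
Summing the matching environments: 3 + 1 = 4 matching atoms.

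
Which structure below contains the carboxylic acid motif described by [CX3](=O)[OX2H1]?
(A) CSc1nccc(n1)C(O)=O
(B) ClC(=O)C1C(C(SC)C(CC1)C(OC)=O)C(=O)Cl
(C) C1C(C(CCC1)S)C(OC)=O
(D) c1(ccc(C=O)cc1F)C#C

A

[CX3](=O)[OX2H1] describes an sp2 carbon double-bonded to O and single-bonded to an -OH oxygen (a carboxylic acid).
(A) contains a carboxylic acid group (-C(=O)OH), which satisfies every atom and bond constraint.
(B) has an acyl chloride (-C(=O)Cl) but the carbonyl is bonded to Cl, not to an -OH oxygen.
(C) has a methyl-ester group (-C(=O)OCH3) but the singly-bonded O has no H (OX2H0, not OX2H1).
(D) has an aldehyde (-CHO) but there is no singly-bonded oxygen on the carbonyl carbon.
So the answer is (A).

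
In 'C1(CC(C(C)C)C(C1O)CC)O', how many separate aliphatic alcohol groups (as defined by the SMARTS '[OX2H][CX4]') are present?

2

[OX2H][CX4] is the SMARTS for an aliphatic alcohol: a hydroxyl oxygen bound to an sp3 (X4) carbon.
The molecule carries 2 separate instances of a hydroxyl group (-OH) meeting every constraint; each maps to a distinct set of atoms, giving 2 matches.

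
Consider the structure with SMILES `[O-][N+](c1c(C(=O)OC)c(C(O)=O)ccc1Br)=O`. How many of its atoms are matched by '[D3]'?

The query [D3] means: atom with exactly three heavy-atom neighbours.
Check the 17 heavy atoms by environment: 2× c (aromatic, D2) → no; 4× c (aromatic, D3) → match; 2× C (D3) → match; 4× O (D1) → no; 1× O (D2) → no; 1× C (D1) → no; 1× Br (D1) → no; 1× N (charge +1, D3) → match; 1× O (charge -1, D1) → no.
Summing the matching environments: 4 + 2 + 1 = 7 matching atoms.

7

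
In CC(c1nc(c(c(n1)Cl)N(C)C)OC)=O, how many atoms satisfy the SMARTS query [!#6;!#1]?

6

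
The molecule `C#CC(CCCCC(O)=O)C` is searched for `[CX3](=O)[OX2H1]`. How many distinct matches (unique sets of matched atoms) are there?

1

[CX3](=O)[OX2H1] is the SMARTS for a carboxylic acid: an sp2 carbon double-bonded to O and single-bonded to an -OH oxygen.
Exactly one fragment in the molecule meets all constraints, giving 1 match.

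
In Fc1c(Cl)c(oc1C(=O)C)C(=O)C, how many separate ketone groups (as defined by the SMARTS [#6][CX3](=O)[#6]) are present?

2

[#6][CX3](=O)[#6] is the SMARTS for a ketone: a carbonyl carbon (no H) flanked by two carbons.
The molecule carries 2 separate instances of an acetyl/ketone group (-C(=O)CH3) meeting every constraint; each maps to a distinct set of atoms, giving 2 matches.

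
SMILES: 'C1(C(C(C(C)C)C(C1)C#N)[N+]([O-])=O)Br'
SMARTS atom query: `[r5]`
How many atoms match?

5

The query [r5] means: r5 matches atoms in a five-membered ring.
Check the 14 heavy atoms by environment: 5× C (in 5-ring) → match; 1× N (charge +1, acyclic) → no; 1× O (charge -1, acyclic) → no; 1× O (acyclic) → no; 1× Br (acyclic) → no; 4× C (acyclic) → no; 1× N (acyclic) → no.
That gives 5 matching atoms.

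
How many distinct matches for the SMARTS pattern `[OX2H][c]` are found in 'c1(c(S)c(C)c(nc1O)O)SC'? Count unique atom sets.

[OX2H][c] is the SMARTS for a phenol: a hydroxyl oxygen attached to an aromatic carbon.
The molecule carries 2 separate instances of a hydroxyl group (-OH) meeting every constraint; each maps to a distinct set of atoms, giving 2 matches.

2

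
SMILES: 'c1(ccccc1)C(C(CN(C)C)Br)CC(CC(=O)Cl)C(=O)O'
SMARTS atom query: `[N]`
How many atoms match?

1

Check the 22 heavy atoms by environment: 10× C → no; 3× O → no; 1× Br → no; 1× Cl → no; 6× c (aromatic) → no; 1× N → match.
That gives 1 matching atom.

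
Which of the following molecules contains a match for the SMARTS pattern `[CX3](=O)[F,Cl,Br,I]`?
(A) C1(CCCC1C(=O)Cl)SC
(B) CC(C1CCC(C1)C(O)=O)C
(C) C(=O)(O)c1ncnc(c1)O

A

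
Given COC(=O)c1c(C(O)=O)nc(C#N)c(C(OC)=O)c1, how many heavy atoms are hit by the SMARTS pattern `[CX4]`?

The query [CX4] means: C with X4: aliphatic carbon with exactly 4 total connections (bonds + H).
Check the 19 heavy atoms by environment: 1× n (aromatic, X2) → no; 5× c (aromatic, X3) → no; 3× C (X3) → no; 3× O (X1) → no; 3× O (X2) → no; 2× C (X4) → match; 1× C (X2) → no; 1× N (X1) → no.
That gives 2 matching atoms.

2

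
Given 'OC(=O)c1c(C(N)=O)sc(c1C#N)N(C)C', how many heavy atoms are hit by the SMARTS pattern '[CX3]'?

2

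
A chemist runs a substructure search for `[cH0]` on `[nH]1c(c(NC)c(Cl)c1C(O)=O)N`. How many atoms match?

4

The query [cH0] means: aromatic carbon with no attached hydrogen (substituted or ring-fusion).
Check the 12 heavy atoms by environment: 1× n (aromatic, H1) → no; 4× c (aromatic, H0) → match; 1× N (H2) → no; 1× C (H0) → no; 1× O (H0) → no; 1× O (H1) → no; 1× Cl (H0) → no; 1× N (H1) → no; 1× C (H3) → no.
That gives 4 matching atoms.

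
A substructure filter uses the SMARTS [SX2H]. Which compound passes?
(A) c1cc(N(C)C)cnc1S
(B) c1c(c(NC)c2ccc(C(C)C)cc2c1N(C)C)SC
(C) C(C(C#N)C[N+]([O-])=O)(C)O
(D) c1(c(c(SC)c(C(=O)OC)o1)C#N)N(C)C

A

[SX2H] describes an aliphatic sulfur with two connections, one being H (a thiol).
(A) contains a thiol (-SH), which satisfies every atom and bond constraint.
(B) has a methylthio ether (-SCH3) but the sulfur has H0 (bonded to two carbons), not H1.
(C) has a hydroxyl group (-OH) but it is an -OH, not an -SH.
(D) has a methylthio ether (-SCH3) but the sulfur has H0 (bonded to two carbons), not H1.
So the answer is (A).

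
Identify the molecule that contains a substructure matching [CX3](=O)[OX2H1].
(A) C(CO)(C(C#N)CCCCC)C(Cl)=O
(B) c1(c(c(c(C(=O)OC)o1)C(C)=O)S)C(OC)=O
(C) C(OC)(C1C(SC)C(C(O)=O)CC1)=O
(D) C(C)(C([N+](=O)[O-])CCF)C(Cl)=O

C

[CX3](=O)[OX2H1] describes an sp2 carbon double-bonded to O and single-bonded to an -OH oxygen (a carboxylic acid).
(A) has an acyl chloride (-C(=O)Cl) but the carbonyl is bonded to Cl, not to an -OH oxygen.
(B) has a methyl-ester group (-C(=O)OCH3) but the singly-bonded O has no H (OX2H0, not OX2H1).
(C) contains a carboxylic acid group (-C(=O)OH), which satisfies every atom and bond constraint.
(D) has an acyl chloride (-C(=O)Cl) but the carbonyl is bonded to Cl, not to an -OH oxygen.
So the answer is (C).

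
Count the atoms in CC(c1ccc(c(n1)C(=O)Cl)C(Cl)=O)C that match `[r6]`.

6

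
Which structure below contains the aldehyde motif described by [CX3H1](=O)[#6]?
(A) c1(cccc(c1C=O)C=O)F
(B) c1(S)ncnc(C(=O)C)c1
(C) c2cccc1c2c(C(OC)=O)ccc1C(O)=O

[CX3H1](=O)[#6] describes an sp2 carbon with one H, double-bonded to O and single-bonded to carbon (an aldehyde).
(A) contains an aldehyde (-CHO), which satisfies every atom and bond constraint.
(B) has an acetyl/ketone group (-C(=O)CH3) but the carbonyl carbon has H0 (two carbon neighbours), not H1.
(C) has a carboxylic acid group (-C(=O)OH) but the carbonyl carbon has H0 and is bonded to O, not H1.
So the answer is (A).

A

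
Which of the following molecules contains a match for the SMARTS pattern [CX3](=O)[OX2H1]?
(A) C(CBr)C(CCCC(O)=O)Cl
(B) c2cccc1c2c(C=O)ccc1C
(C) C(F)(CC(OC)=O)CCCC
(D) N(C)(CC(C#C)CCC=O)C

A

[CX3](=O)[OX2H1] describes an sp2 carbon double-bonded to O and single-bonded to an -OH oxygen (a carboxylic acid).
(A) contains a carboxylic acid group (-C(=O)OH), which satisfies every atom and bond constraint.
(B) has an aldehyde (-CHO) but there is no singly-bonded oxygen on the carbonyl carbon.
(C) has a methyl-ester group (-C(=O)OCH3) but the singly-bonded O has no H (OX2H0, not OX2H1).
(D) has an aldehyde (-CHO) but there is no singly-bonded oxygen on the carbonyl carbon.
So the answer is (A).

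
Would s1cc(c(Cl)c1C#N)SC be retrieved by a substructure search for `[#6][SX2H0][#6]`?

Yes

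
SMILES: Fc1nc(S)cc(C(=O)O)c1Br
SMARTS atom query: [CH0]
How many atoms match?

1

Check the 12 heavy atoms by environment: 1× n (aromatic, H0) → no; 4× c (aromatic, H0) → no; 1× c (aromatic, H1) → no; 1× Br (H0) → no; 1× C (H0) → match; 1× O (H0) → no; 1× O (H1) → no; 1× S (H1) → no; 1× F (H0) → no.
That gives 1 matching atom.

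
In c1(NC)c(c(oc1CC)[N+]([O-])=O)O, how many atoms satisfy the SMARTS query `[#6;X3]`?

The query [#6;X3] means: any carbon (aromatic or not) with three total connections.
Check the 13 heavy atoms by environment: 1× o (aromatic, X2) → no; 4× c (aromatic, X3) → match; 1× N (X3) → no; 3× C (X4) → no; 1× O (X2) → no; 1× N (charge +1, X3) → no; 1× O (charge -1, X1) → no; 1× O (X1) → no.
That gives 4 matching atoms.

4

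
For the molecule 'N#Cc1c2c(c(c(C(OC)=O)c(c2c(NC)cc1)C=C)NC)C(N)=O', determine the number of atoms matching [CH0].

The query [CH0] means: aliphatic carbon with no attached hydrogen.
Check the 25 heavy atoms by environment: 8× c (aromatic, H0) → no; 2× c (aromatic, H1) → no; 2× N (H1) → no; 3× C (H3) → no; 3× C (H0) → match; 1× N (H0) → no; 3× O (H0) → no; 1× N (H2) → no; 1× C (H1) → no; 1× C (H2) → no.
That gives 3 matching atoms.

3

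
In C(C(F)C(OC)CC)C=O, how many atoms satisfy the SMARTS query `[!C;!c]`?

3

Check the 10 heavy atoms by environment: 7× C → no; 2× O → match; 1× F → match.
Summing the matching environments: 2 + 1 = 3 matching atoms.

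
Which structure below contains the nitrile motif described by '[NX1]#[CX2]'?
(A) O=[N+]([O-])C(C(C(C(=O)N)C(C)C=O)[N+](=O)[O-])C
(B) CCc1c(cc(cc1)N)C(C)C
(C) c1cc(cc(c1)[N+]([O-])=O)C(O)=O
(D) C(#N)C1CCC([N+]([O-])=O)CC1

[NX1]#[CX2] describes a nitrogen triple-bonded to a two-connected carbon (a nitrile).
(A) has a primary amide (-C(=O)NH2) but the nitrogen is NX3, not NX1.
(B) has a primary amino group (-NH2) but the nitrogen is NX3 (three connections), not NX1 triple-bonded.
(C) has a nitro group (-[N+](=O)[O-]) but there is no C#N triple bond.
(D) contains a nitrile (-C#N), which satisfies every atom and bond constraint.
So the answer is (D).

D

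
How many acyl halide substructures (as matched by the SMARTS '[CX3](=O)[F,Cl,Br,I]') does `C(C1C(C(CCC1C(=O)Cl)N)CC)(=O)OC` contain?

1

[CX3](=O)[F,Cl,Br,I] is the SMARTS for an acyl halide: a carbonyl carbon bonded to a halogen.
Exactly one fragment in the molecule meets all constraints, giving 1 match.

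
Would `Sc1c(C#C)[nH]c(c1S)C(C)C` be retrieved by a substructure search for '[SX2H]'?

The pattern [SX2H] describes an aliphatic sulfur with two connections, one being H — a thiol.
The molecule carries a thiol (-SH), whose atoms satisfy every constraint of the query, so the pattern matches.

Yes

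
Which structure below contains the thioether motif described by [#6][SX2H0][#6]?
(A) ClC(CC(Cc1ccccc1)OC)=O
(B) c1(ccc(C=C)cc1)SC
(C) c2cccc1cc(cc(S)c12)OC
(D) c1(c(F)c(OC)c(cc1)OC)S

[#6][SX2H0][#6] describes an aliphatic sulfur bridging two carbons with no H on the sulfur (a thioether).
(A) has a methoxy ether (-OCH3) but the bridging atom is O, not S.
(B) contains a methylthio ether (-SCH3), which satisfies every atom and bond constraint.
(C) has a methoxy ether (-OCH3) but the bridging atom is O, not S.
(D) has a thiol (-SH) but the sulfur has H1, not H0 bridging two carbons.
So the answer is (B).

B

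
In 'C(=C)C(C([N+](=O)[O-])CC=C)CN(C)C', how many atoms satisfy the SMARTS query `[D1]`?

Check the 14 heavy atoms by environment: 4× C (D2) → no; 2× C (D3) → no; 1× N (D3) → no; 4× C (D1) → match; 1× N (charge +1, D3) → no; 1× O (charge -1, D1) → match; 1× O (D1) → match.
Summing the matching environments: 4 + 1 + 1 = 6 matching atoms.

6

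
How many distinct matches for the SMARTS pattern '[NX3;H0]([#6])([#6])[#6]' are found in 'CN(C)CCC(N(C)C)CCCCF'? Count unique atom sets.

[NX3;H0]([#6])([#6])[#6] is the SMARTS for a tertiary amine: a trivalent nitrogen with no H, bonded to three carbons.
The molecule carries 2 separate instances of a dimethylamino group (-N(CH3)2) meeting every constraint; each maps to a distinct set of atoms, giving 2 matches.

2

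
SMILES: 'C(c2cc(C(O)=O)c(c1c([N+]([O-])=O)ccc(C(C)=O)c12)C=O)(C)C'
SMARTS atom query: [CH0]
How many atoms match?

Check the 24 heavy atoms by environment: 7× c (aromatic, H0) → no; 3× c (aromatic, H1) → no; 1× N (charge +1, H0) → no; 1× O (charge -1, H0) → no; 4× O (H0) → no; 2× C (H1) → no; 3× C (H3) → no; 2× C (H0) → match; 1× O (H1) → no.
That gives 2 matching atoms.

2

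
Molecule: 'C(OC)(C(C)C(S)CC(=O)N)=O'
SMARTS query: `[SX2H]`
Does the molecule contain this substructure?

Yes

The pattern [SX2H] describes an aliphatic sulfur with two connections, one being H — a thiol.
The molecule carries a thiol (-SH), whose atoms satisfy every constraint of the query, so the pattern matches.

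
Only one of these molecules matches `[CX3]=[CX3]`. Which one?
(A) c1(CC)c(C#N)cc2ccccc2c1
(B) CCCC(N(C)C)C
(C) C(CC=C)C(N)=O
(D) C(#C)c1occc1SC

[CX3]=[CX3] describes a non-aromatic C=C double bond between two sp2 carbons (an alkene).
(A) has an ethyl group (-CH2CH3) but its C-C bond is a single bond between CX4 carbons, not CX3=CX3.
(B) has an ethyl group (-CH2CH3) but its C-C bond is a single bond between CX4 carbons, not CX3=CX3.
(C) contains a vinyl group (-CH=CH2), which satisfies every atom and bond constraint.
(D) has an ethynyl group (-C#CH) but the C-C bond is a triple bond, not a double bond.
So the answer is (C).

C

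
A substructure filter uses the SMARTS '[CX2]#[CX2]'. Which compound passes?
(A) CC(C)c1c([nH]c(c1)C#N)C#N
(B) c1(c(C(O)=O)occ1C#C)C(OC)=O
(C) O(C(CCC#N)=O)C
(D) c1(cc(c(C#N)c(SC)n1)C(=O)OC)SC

B

[CX2]#[CX2] describes a carbon-carbon triple bond (an alkyne).
(A) has a nitrile (-C#N) but the triple bond is C#N, not C#C.
(B) contains an ethynyl group (-C#CH), which satisfies every atom and bond constraint.
(C) has a nitrile (-C#N) but the triple bond is C#N, not C#C.
(D) has a nitrile (-C#N) but the triple bond is C#N, not C#C.
So the answer is (B).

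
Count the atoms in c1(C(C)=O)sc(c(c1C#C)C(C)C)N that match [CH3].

3

Check the 14 heavy atoms by environment: 1× s (aromatic, H0) → no; 4× c (aromatic, H0) → no; 2× C (H1) → no; 3× C (H3) → match; 2× C (H0) → no; 1× N (H2) → no; 1× O (H0) → no.
That gives 3 matching atoms.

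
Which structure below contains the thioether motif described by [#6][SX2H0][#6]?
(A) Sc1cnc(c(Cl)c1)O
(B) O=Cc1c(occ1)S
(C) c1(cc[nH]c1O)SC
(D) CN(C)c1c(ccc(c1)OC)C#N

C

[#6][SX2H0][#6] describes an aliphatic sulfur bridging two carbons with no H on the sulfur (a thioether).
(A) has a thiol (-SH) but the sulfur has H1, not H0 bridging two carbons.
(B) has a thiol (-SH) but the sulfur has H1, not H0 bridging two carbons.
(C) contains a methylthio ether (-SCH3), which satisfies every atom and bond constraint.
(D) has a methoxy ether (-OCH3) but the bridging atom is O, not S.
So the answer is (C).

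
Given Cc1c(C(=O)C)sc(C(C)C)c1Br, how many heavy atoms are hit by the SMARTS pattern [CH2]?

0

The query [CH2] means: aliphatic carbon with exactly two hydrogens.
Check the 13 heavy atoms by environment: 1× s (aromatic, H0) → no; 4× c (aromatic, H0) → no; 1× Br (H0) → no; 1× C (H0) → no; 1× O (H0) → no; 4× C (H3) → no; 1× C (H1) → no.
No environment satisfies the query, so 0 matching atoms.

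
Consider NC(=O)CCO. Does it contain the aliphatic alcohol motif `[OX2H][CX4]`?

Yes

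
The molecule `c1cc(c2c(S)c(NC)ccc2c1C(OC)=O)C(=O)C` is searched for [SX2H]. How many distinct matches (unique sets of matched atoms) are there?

[SX2H] is the SMARTS for a thiol: an aliphatic sulfur with two connections, one being H.
Exactly one fragment in the molecule meets all constraints, giving 1 match.

1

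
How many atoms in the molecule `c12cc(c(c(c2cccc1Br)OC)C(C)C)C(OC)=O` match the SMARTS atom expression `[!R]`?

The query [!R] means: !R matches any atom not in a ring.
Check the 20 heavy atoms by environment: 10× c (aromatic, in 6-ring) → no; 1× Br (acyclic) → match; 3× O (acyclic) → match; 6× C (acyclic) → match.
Summing the matching environments: 1 + 3 + 6 = 10 matching atoms.

10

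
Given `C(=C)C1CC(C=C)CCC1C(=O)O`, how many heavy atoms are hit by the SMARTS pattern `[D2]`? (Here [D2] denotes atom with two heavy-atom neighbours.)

5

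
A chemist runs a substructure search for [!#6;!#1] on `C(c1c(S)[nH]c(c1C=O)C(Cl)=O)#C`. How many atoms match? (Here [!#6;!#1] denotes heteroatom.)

The query [!#6;!#1] means: not carbon and not hydrogen — any heteroatom.
Check the 13 heavy atoms by environment: 1× n (aromatic) → match; 4× c (aromatic) → no; 1× S → match; 4× C → no; 2× O → match; 1× Cl → match.
Summing the matching environments: 1 + 1 + 2 + 1 = 5 matching atoms.

5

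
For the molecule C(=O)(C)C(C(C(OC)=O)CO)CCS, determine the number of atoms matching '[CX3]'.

The query [CX3] means: C with X3: aliphatic carbon with exactly 3 total connections.
Check the 14 heavy atoms by environment: 7× C (X4) → no; 1× S (X2) → no; 2× C (X3) → match; 2× O (X1) → no; 2× O (X2) → no.
That gives 2 matching atoms.

2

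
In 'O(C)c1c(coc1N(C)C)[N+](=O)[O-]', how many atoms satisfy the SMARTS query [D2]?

The query [D2] means: atom with exactly two heavy-atom neighbours.
Check the 13 heavy atoms by environment: 1× o (aromatic, D2) → match; 1× c (aromatic, D2) → match; 3× c (aromatic, D3) → no; 1× N (charge +1, D3) → no; 1× O (charge -1, D1) → no; 1× O (D1) → no; 1× N (D3) → no; 3× C (D1) → no; 1× O (D2) → match.
Summing the matching environments: 1 + 1 + 1 = 3 matching atoms.

3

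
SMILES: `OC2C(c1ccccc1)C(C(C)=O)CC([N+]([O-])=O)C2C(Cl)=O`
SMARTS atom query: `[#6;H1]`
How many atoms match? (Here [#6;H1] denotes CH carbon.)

10

The query [#6;H1] means: any carbon bearing exactly one hydrogen.
Check the 22 heavy atoms by environment: 1× C (H2) → no; 5× C (H1) → match; 1× O (H1) → no; 1× c (aromatic, H0) → no; 5× c (aromatic, H1) → match; 2× C (H0) → no; 3× O (H0) → no; 1× Cl (H0) → no; 1× N (charge +1, H0) → no; 1× O (charge -1, H0) → no; 1× C (H3) → no.
Summing the matching environments: 5 + 5 = 10 matching atoms.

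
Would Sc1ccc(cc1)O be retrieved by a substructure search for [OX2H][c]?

Yes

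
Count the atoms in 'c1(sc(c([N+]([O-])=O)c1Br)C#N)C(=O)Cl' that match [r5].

5

The query [r5] means: r5 matches atoms in a five-membered ring.
Check the 14 heavy atoms by environment: 1× s (aromatic, in 5-ring) → match; 4× c (aromatic, in 5-ring) → match; 2× C (acyclic) → no; 2× O (acyclic) → no; 1× Cl (acyclic) → no; 1× N (acyclic) → no; 1× Br (acyclic) → no; 1× N (charge +1, acyclic) → no; 1× O (charge -1, acyclic) → no.
Summing the matching environments: 1 + 4 = 5 matching atoms.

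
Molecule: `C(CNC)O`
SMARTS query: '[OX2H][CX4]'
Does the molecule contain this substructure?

The pattern [OX2H][CX4] describes a hydroxyl oxygen bound to an sp3 (X4) carbon — an aliphatic alcohol.
The molecule carries a hydroxyl group (-OH), whose atoms satisfy every constraint of the query, so the pattern matches.

Yes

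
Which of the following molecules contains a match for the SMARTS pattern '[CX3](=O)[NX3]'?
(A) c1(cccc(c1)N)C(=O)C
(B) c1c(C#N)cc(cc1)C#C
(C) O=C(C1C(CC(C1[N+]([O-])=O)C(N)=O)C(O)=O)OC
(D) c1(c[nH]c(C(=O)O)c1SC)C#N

C

[CX3](=O)[NX3] describes a carbonyl carbon bonded to a trivalent nitrogen (an amide).
(A) has a primary amino group (-NH2) but the -NH2 is not attached to a carbonyl carbon.
(B) has a nitrile (-C#N) but the nitrile N is NX1 (triple-bonded), not NX3.
(C) contains a primary amide (-C(=O)NH2), which satisfies every atom and bond constraint.
(D) has a carboxylic acid group (-C(=O)OH) but the carbonyl is bonded to O, not to an NX3 nitrogen.
So the answer is (C).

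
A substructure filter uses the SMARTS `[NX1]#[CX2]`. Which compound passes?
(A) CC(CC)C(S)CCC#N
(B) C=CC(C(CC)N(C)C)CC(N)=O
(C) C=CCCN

[NX1]#[CX2] describes a nitrogen triple-bonded to a two-connected carbon (a nitrile).
(A) contains a nitrile (-C#N), which satisfies every atom and bond constraint.
(B) has a primary amide (-C(=O)NH2) but the nitrogen is NX3, not NX1.
(C) has a primary amino group (-NH2) but the nitrogen is NX3 (three connections), not NX1 triple-bonded.
So the answer is (A).

A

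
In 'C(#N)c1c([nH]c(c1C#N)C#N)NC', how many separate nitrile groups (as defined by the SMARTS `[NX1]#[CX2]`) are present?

3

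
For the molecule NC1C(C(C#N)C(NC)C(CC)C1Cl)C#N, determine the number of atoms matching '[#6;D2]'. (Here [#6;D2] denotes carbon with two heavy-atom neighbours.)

The query [#6;D2] means: any carbon bonded to exactly two heavy atoms.
Check the 16 heavy atoms by environment: 6× C (D3) → no; 1× Cl (D1) → no; 3× N (D1) → no; 3× C (D2) → match; 2× C (D1) → no; 1× N (D2) → no.
That gives 3 matching atoms.

3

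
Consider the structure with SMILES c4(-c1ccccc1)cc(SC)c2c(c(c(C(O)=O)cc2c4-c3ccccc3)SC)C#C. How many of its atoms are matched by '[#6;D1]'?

3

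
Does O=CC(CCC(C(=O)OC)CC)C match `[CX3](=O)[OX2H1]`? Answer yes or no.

The pattern [CX3](=O)[OX2H1] describes an sp2 carbon double-bonded to O and single-bonded to an -OH oxygen — a carboxylic acid.
The closest candidate here is a methyl-ester group (-C(=O)OCH3), but the singly-bonded O has no H (OX2H0, not OX2H1). No other fragment satisfies the full query, so there is no match.

No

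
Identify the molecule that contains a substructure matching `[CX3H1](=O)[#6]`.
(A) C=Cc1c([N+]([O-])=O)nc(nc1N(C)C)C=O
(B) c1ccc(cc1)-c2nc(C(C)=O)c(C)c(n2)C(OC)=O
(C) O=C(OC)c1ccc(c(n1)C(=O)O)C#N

A

[CX3H1](=O)[#6] describes an sp2 carbon with one H, double-bonded to O and single-bonded to carbon (an aldehyde).
(A) contains an aldehyde (-CHO), which satisfies every atom and bond constraint.
(B) has an acetyl/ketone group (-C(=O)CH3) but the carbonyl carbon has H0 (two carbon neighbours), not H1.
(C) has a carboxylic acid group (-C(=O)OH) but the carbonyl carbon has H0 and is bonded to O, not H1.
So the answer is (A).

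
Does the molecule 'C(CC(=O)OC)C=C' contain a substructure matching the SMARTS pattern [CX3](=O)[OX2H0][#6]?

Yes

The pattern [CX3](=O)[OX2H0][#6] describes a carbonyl carbon bonded to an oxygen that is itself bonded to carbon (no H on that O) — an ester.
The molecule carries a methyl-ester group (-C(=O)OCH3), whose atoms satisfy every constraint of the query, so the pattern matches.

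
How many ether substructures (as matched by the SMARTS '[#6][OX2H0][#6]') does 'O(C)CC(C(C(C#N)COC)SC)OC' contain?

3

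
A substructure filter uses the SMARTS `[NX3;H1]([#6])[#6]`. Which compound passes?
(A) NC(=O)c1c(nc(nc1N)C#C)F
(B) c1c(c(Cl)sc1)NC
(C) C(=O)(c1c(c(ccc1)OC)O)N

[NX3;H1]([#6])[#6] describes a trivalent nitrogen with one H, bonded to two carbons (a secondary amine).
(A) has a primary amide (-C(=O)NH2) but the -C(=O)NH2 nitrogen has H2, not H1.
(B) contains an N-methylamino group (-NHCH3), which satisfies every atom and bond constraint.
(C) has a primary amide (-C(=O)NH2) but the -C(=O)NH2 nitrogen has H2, not H1.
So the answer is (B).

B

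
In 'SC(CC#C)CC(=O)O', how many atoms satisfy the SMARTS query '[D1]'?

4

The query [D1] means: atom with exactly one heavy-atom neighbour (degree 1).
Check the 9 heavy atoms by environment: 3× C (D2) → no; 2× C (D3) → no; 2× O (D1) → match; 1× C (D1) → match; 1× S (D1) → match.
Summing the matching environments: 2 + 1 + 1 = 4 matching atoms.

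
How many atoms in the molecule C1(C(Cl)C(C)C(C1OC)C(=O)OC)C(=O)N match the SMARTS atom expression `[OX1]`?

The query [OX1] means: aliphatic oxygen with one total connection — typically a carbonyl =O or an oxide.
Check the 16 heavy atoms by environment: 8× C (X4) → no; 2× C (X3) → no; 2× O (X1) → match; 1× N (X3) → no; 1× Cl (X1) → no; 2× O (X2) → no.
That gives 2 matching atoms.

2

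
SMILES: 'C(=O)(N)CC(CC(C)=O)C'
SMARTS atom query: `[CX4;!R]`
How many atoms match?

The query [CX4;!R] means: aliphatic carbon with four total connections, not in a ring.
Check the 10 heavy atoms by environment: 5× C (X4, acyclic) → match; 2× C (X3, acyclic) → no; 2× O (X1, acyclic) → no; 1× N (X3, acyclic) → no.
That gives 5 matching atoms.

5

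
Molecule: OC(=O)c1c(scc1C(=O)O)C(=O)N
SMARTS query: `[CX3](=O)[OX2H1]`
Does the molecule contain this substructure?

The pattern [CX3](=O)[OX2H1] describes an sp2 carbon double-bonded to O and single-bonded to an -OH oxygen — a carboxylic acid.
The molecule carries a carboxylic acid group (-C(=O)OH), whose atoms satisfy every constraint of the query, so the pattern matches.

Yes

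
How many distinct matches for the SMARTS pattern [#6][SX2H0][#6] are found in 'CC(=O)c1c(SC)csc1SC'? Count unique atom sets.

[#6][SX2H0][#6] is the SMARTS for a thioether: an aliphatic sulfur bridging two carbons with no H on the sulfur.
The molecule carries 2 separate instances of a methylthio ether (-SCH3) meeting every constraint; each maps to a distinct set of atoms, giving 2 matches.

2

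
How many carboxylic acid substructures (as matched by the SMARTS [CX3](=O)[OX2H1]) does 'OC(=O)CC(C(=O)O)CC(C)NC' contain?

2

[CX3](=O)[OX2H1] is the SMARTS for a carboxylic acid: an sp2 carbon double-bonded to O and single-bonded to an -OH oxygen.
The molecule carries 2 separate instances of a carboxylic acid group (-C(=O)OH) meeting every constraint; each maps to a distinct set of atoms, giving 2 matches.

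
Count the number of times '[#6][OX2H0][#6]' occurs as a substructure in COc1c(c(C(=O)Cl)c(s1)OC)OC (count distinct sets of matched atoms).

[#6][OX2H0][#6] is the SMARTS for an ether: an aliphatic oxygen bridging two carbons with no H on the oxygen.
The molecule carries 3 separate instances of a methoxy ether (-OCH3) meeting every constraint; each maps to a distinct set of atoms, giving 3 matches.

3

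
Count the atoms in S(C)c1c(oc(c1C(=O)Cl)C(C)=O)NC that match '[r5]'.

5

Check the 15 heavy atoms by environment: 1× o (aromatic, in 5-ring) → match; 4× c (aromatic, in 5-ring) → match; 1× S (acyclic) → no; 5× C (acyclic) → no; 2× O (acyclic) → no; 1× Cl (acyclic) → no; 1× N (acyclic) → no.
Summing the matching environments: 1 + 4 = 5 matching atoms.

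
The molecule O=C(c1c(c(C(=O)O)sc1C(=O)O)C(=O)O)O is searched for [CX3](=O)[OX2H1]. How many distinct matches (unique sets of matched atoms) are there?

4

[CX3](=O)[OX2H1] is the SMARTS for a carboxylic acid: an sp2 carbon double-bonded to O and single-bonded to an -OH oxygen.
The molecule carries 4 separate instances of a carboxylic acid group (-C(=O)OH) meeting every constraint; each maps to a distinct set of atoms, giving 4 matches.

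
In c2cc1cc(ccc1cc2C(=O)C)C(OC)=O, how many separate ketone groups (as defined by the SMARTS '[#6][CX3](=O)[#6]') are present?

1

[#6][CX3](=O)[#6] is the SMARTS for a ketone: a carbonyl carbon (no H) flanked by two carbons.
Exactly one fragment in the molecule meets all constraints, giving 1 match.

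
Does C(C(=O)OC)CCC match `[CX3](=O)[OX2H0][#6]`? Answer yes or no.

Yes

The pattern [CX3](=O)[OX2H0][#6] describes a carbonyl carbon bonded to an oxygen that is itself bonded to carbon (no H on that O) — an ester.
The molecule carries a methyl-ester group (-C(=O)OCH3), whose atoms satisfy every constraint of the query, so the pattern matches.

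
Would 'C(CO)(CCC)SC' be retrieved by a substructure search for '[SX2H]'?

No

The pattern [SX2H] describes an aliphatic sulfur with two connections, one being H — a thiol.
The closest candidate here is a methylthio ether (-SCH3), but the sulfur has H0 (bonded to two carbons), not H1. No other fragment satisfies the full query, so there is no match.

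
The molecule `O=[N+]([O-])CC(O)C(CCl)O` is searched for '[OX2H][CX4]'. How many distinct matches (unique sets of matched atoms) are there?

[OX2H][CX4] is the SMARTS for an aliphatic alcohol: a hydroxyl oxygen bound to an sp3 (X4) carbon.
The molecule carries 2 separate instances of a hydroxyl group (-OH) meeting every constraint; each maps to a distinct set of atoms, giving 2 matches.

2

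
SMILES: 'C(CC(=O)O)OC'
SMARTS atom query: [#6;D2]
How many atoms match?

Check the 7 heavy atoms by environment: 2× C (D2) → match; 1× O (D2) → no; 1× C (D1) → no; 1× C (D3) → no; 2× O (D1) → no.
That gives 2 matching atoms.

2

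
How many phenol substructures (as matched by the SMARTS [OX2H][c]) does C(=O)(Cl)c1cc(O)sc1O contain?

[OX2H][c] is the SMARTS for a phenol: a hydroxyl oxygen attached to an aromatic carbon.
The molecule carries 2 separate instances of a hydroxyl group (-OH) meeting every constraint; each maps to a distinct set of atoms, giving 2 matches.

2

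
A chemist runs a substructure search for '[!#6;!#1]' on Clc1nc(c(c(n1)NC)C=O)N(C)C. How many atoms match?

Check the 14 heavy atoms by environment: 2× n (aromatic) → match; 4× c (aromatic) → no; 1× Cl → match; 4× C → no; 1× O → match; 2× N → match.
Summing the matching environments: 2 + 1 + 1 + 2 = 6 matching atoms.

6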